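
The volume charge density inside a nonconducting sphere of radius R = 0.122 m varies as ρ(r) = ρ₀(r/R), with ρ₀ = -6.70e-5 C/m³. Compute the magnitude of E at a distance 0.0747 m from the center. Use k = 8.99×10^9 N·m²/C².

By spherical symmetry E is radial; choose a Gaussian sphere of radius r = 0.0747 m (r < R).
Q_enc = ∫₀^r ρ(r')·4πr'² dr' = (4πρ₀/R) ∫₀^r r'^3 dr' = 4πρ₀ r^4/(4·R) = -5.372×10^-8 C.
Since E is radial and uniform over the Gaussian sphere, Φ = E·4πr² = Q_enc/ε₀.
E = k|Q_enc|/r² = (8.99×10^9)(5.372×10^-8)/(0.0747)² = 8.65×10^4 N/C.

8.65×10^4 N/C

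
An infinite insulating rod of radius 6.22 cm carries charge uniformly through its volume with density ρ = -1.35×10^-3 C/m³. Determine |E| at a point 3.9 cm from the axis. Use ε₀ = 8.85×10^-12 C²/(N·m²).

E = 2.97×10^6 N/C

Coaxial Gaussian cylinder, radius r = 3.9 cm, length L (r < R).
Charge inside radius r per length L is ρ·πr²·L, so λ_enc = ρπr² = -6.451e-6 C/m.
Since E is radial and uniform over the curved surface, Φ = E·2πrL = Q_enc/ε₀ = λ_enc L/ε₀.
E = |λ_enc|/(2πε₀r) = (6.451×10^-6)/(2π·8.85×10^-12·0.039) = 2.97×10^6 N/C.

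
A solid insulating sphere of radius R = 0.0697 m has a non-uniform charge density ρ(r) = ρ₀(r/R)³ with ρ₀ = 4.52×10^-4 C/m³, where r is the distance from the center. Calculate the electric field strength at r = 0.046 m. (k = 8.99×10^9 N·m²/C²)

By spherical symmetry E is radial; choose a Gaussian sphere of radius r = 0.046 m (r < R).
Q_enc = ∫₀^r ρ(r')·4πr'² dr' = (4πρ₀/R³) ∫₀^r r'^5 dr' = 4πρ₀ r^6/(6·R³) = 2.649×10^-8 C.
By Gauss's law, ∮E·dA = E·4πr² = Q_enc/ε₀.
E = k|Q_enc|/r² = (8.99×10^9)(2.649×10^-8)/(0.046)² = 1.13×10^5 N/C.

1.13e5 V/m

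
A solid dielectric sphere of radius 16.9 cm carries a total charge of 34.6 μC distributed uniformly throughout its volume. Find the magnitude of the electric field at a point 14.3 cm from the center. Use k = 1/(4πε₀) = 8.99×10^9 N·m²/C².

Use a concentric Gaussian sphere at r = 14.3 cm (r < R).
Only the charge within r is enclosed: Q_enc = Q·(r/R)³ = (34.6 μC)·(14.3 cm/16.9 cm)³ = 2.096×10^-5 C.
Since E is radial and uniform over the Gaussian sphere, Φ = E·4πr² = Q_enc/ε₀.
E = k|Q_enc|/r² = (8.99×10^9)(2.096×10^-5)/(0.143)² = 9.22e6 N/C.

E ≈ 9.22e6 V/m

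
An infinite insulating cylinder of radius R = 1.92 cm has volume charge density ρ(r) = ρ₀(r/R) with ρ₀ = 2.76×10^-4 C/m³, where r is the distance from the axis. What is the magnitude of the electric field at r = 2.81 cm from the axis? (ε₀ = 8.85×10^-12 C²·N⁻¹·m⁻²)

Coaxial Gaussian cylinder, radius r = 2.81 cm, length L (r > R, full charge per length enclosed).
λ_enc = 2π ∫₀^R ρ₀(r'/R)^1 r' dr' = 2πρ₀R²/3 = 2.131×10^-7 C/m.
Gauss's law: E·2πrL = λ_enc L/ε₀.
E = |λ_enc|/(2πε₀r) = (2.131e-7)/(2π·8.85×10^-12·0.0281) = 1.36e5 N/C.

|E| = 1.36×10^5 V/m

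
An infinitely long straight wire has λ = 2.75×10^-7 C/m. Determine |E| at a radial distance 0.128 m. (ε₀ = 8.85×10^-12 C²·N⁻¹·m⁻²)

By cylindrical symmetry E is radial; use a coaxial Gaussian cylinder of radius 0.128 m and length L.
Q_enc = λL, so λ_enc = 2.75×10^-7 C/m.
By Gauss's law (flux through the curved wall only), E·2πrL = λ_enc L/ε₀.
E = |λ_enc|/(2πε₀r) = (2.75e-7)/(2π·8.85×10^-12·0.128) = 3.86×10^4 N/C.

|E| ≈ 3.86×10^4 V/m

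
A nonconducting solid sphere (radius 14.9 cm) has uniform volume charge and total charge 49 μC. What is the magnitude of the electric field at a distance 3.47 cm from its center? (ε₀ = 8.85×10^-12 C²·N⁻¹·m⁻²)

Symmetry ⇒ E = E(r) r̂. Gaussian sphere of radius r = 3.47 cm (r < R).
Only the charge within r is enclosed: Q_enc = Q·(r/R)³ = (49 μC)·(3.47 cm/14.9 cm)³ = 6.189e-7 C.
By Gauss's law, ∮E·dA = E·4πr² = Q_enc/ε₀.
E = |Q_enc|/(4πε₀r²) = (6.189×10^-7)/(4π·8.85×10^-12·(0.0347)²) = 4.62×10^6 N/C.

E ≈ 4.62×10^6 N/C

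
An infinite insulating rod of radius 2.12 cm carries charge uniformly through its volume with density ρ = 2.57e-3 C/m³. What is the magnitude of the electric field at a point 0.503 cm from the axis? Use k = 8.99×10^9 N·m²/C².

E = 7.30×10^5 N/C

Coaxial Gaussian cylinder, radius r = 0.503 cm, length L (r < R).
Enclosed charge per unit length: λ_enc = ρ·πr² = (2.57e-3)π(0.00503)² = 2.043e-7 C/m.
Since E is radial and uniform over the curved surface, Φ = E·2πrL = Q_enc/ε₀ = λ_enc L/ε₀.
E = 2k|λ_enc|/r = 2(8.99×10^9)(2.043×10^-7)/(0.00503) = 7.30×10^5 N/C.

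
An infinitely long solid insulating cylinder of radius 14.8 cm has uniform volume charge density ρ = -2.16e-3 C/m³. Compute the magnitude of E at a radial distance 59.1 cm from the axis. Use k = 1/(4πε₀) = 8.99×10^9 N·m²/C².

Take a coaxial cylindrical Gaussian surface of radius r = 59.1 cm and length L (r > 14.8 cm, full cross-section enclosed).
λ_enc = ρ·πR² = (-2.16×10^-3)π(0.148)² = -1.486×10^-4 C/m.
By Gauss's law (flux through the curved wall only), E·2πrL = λ_enc L/ε₀.
E = 2k|λ_enc|/r = 2(8.99×10^9)(1.486×10^-4)/(0.591) = 4.52e6 N/C.

4.52e6 V/m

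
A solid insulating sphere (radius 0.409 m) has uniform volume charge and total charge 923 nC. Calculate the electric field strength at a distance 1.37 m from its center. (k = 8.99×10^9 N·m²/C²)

|E| = 4.42e3 N/C

Use a concentric Gaussian sphere at r = 1.37 m (r > R, so the entire charge is enclosed).
Q_enc = 923 nC = 9.23e-7 C.
Applying ∮E·dA = Q_enc/ε₀ with Φ = E(4πr²):
E = k|Q_enc|/r² = (8.99×10^9)(9.23×10^-7)/(1.37)² = 4.42×10^3 N/C.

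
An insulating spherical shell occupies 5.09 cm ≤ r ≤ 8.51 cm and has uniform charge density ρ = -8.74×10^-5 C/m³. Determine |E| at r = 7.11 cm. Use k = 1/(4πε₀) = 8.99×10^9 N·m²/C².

Take a concentric spherical Gaussian surface of radius r = 7.11 cm (within the shell material, 5.09 cm < r < 8.51 cm).
Enclosed charge is the volume from a to r: Q_enc = (4π/3)ρ(r³ − a³) = -8.331e-8 C.
Gauss's law: E·4πr² = Q_enc/ε₀.
E = k|Q_enc|/r² = (8.99×10^9)(8.331×10^-8)/(0.0711)² = 1.48e5 N/C.

|E| ≈ 1.48×10^5 V/m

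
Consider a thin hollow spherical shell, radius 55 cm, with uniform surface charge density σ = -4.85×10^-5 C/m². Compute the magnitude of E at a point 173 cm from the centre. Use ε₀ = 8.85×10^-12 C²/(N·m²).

5.54e5 N/C

By spherical symmetry E is radial; choose a Gaussian sphere of radius r = 173 cm (r > 55 cm).
The entire shell is enclosed: Q_enc = σ·4πR² = (-4.85×10^-5)·4π·(0.55)² = -1.844e-4 C.
Applying ∮E·dA = Q_enc/ε₀ with Φ = E(4πr²):
E = |Q_enc|/(4πε₀r²) = (1.844×10^-4)/(4π·8.85×10^-12·(1.73)²) = 5.54e5 N/C.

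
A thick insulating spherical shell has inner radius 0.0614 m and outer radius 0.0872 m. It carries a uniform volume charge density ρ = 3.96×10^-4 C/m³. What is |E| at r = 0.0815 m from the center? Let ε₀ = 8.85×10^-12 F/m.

Take a concentric spherical Gaussian surface of radius r = 0.0815 m (within the shell material, 0.0614 m < r < 0.0872 m).
Enclosed charge is the volume from a to r: Q_enc = (4π/3)ρ(r³ − a³) = 5.14×10^-7 C.
Applying ∮E·dA = Q_enc/ε₀ with Φ = E(4πr²):
E = |Q_enc|/(4πε₀r²) = (5.14×10^-7)/(4π·8.85×10^-12·(0.0815)²) = 6.96×10^5 N/C.

E = 6.96×10^5 V/m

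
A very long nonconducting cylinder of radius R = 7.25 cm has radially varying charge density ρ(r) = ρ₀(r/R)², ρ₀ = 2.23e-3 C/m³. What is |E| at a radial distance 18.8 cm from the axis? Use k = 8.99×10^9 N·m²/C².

E ≈ 1.76×10^6 N/C

Choose a coaxial cylinder of radius r = 18.8 cm (arbitrary length L) as the Gaussian surface (r > R, full charge per length enclosed).
λ_enc = 2π ∫₀^R ρ₀(r'/R)^2 r' dr' = 2πρ₀R²/4 = 1.841×10^-5 C/m.
Applying ∮E·dA = Q_enc/ε₀ with the end caps contributing no flux:
E = 2k|λ_enc|/r = 2(8.99×10^9)(1.841×10^-5)/(0.188) = 1.76×10^6 N/C.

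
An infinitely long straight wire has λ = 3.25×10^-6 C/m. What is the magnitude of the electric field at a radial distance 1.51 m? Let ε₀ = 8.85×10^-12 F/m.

|E| = 3.87×10^4 N/C

Coaxial Gaussian cylinder, radius r = 1.51 m, length L.
Q_enc = λL, so λ_enc = 3.25×10^-6 C/m.
By Gauss's law (flux through the curved wall only), E·2πrL = λ_enc L/ε₀.
E = |λ_enc|/(2πε₀r) = (3.25e-6)/(2π·8.85×10^-12·1.51) = 3.87×10^4 N/C.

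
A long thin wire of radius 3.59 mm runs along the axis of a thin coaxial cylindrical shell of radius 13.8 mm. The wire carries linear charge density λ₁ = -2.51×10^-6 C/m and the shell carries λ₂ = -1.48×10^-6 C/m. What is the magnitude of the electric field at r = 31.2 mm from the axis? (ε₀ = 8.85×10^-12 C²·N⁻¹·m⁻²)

Take a coaxial cylindrical Gaussian surface of radius r = 31.2 mm and length L (r > 13.8 mm, enclosing both).
λ_enc = λ₁ + λ₂ = (-2.51e-6) + (-1.48×10^-6) = -3.99e-6 C/m.
Gauss's law: E·2πrL = λ_enc L/ε₀.
E = |λ_enc|/(2πε₀r) = (3.99×10^-6)/(2π·8.85×10^-12·0.0312) = 2.30×10^6 N/C.

|E| ≈ 2.30e6 V/m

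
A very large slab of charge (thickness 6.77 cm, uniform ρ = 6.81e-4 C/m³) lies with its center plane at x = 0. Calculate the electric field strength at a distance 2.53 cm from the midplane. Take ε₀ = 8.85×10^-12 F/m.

E = 1.95×10^6 N/C

By symmetry E is perpendicular to the slab. A Gaussian pillbox from −2.53 cm to +2.53 cm (face area A) lies entirely within the slab.
Q_enc = ρ·(2x)·A and flux = 2EA, so 2EA = 2ρxA/ε₀ ⇒ E = |ρ|x/ε₀.
E = (6.81×10^-4)(0.0253)/(8.85×10^-12) = 1.95×10^6 N/C.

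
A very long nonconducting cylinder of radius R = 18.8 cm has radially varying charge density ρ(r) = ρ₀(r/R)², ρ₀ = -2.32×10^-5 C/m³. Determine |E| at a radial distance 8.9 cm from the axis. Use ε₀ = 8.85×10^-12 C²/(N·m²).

E = 1.31×10^4 V/m

By cylindrical symmetry E is radial; use a coaxial Gaussian cylinder of radius 8.9 cm and length L (r < R).
λ_enc = ∫₀^r ρ(r')·2πr' dr' = (2πρ₀/R²)·r^4/4 = -6.469×10^-8 C/m.
Gauss's law: E·2πrL = λ_enc L/ε₀.
E = |λ_enc|/(2πε₀r) = (6.469×10^-8)/(2π·8.85×10^-12·0.089) = 1.31e4 N/C.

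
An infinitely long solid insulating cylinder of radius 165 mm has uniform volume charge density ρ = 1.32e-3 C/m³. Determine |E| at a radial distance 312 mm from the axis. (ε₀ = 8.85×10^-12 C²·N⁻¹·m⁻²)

|E| ≈ 6.51×10^6 N/C

By cylindrical symmetry E is radial; use a coaxial Gaussian cylinder of radius 312 mm and length L (r > 165 mm, full cross-section enclosed).
λ_enc = ρ·πR² = (1.32e-3)π(0.165)² = 1.129e-4 C/m.
By Gauss's law (flux through the curved wall only), E·2πrL = λ_enc L/ε₀.
E = |λ_enc|/(2πε₀r) = (1.129×10^-4)/(2π·8.85×10^-12·0.312) = 6.51e6 N/C.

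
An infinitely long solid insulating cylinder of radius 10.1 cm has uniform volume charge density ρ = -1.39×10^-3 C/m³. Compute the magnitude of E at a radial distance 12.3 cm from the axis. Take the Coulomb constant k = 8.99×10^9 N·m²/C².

By cylindrical symmetry E is radial; use a coaxial Gaussian cylinder of radius 12.3 cm and length L (r > 10.1 cm, full cross-section enclosed).
λ_enc = ρ·πR² = (-1.39e-3)π(0.101)² = -4.455e-5 C/m.
By Gauss's law (flux through the curved wall only), E·2πrL = λ_enc L/ε₀.
E = 2k|λ_enc|/r = 2(8.99×10^9)(4.455×10^-5)/(0.123) = 6.51×10^6 N/C.

E = 6.51×10^6 N/C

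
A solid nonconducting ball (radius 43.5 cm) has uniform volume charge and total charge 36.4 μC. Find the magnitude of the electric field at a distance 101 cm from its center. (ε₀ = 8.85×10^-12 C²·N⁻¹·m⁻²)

By spherical symmetry E is radial; choose a Gaussian sphere of radius r = 101 cm (r > R, so the entire charge is enclosed).
Q_enc = 36.4 μC = 3.64×10^-5 C.
Applying ∮E·dA = Q_enc/ε₀ with Φ = E(4πr²):
E = |Q_enc|/(4πε₀r²) = (3.64×10^-5)/(4π·8.85×10^-12·(1.01)²) = 3.21e5 N/C.

E ≈ 3.21e5 N/C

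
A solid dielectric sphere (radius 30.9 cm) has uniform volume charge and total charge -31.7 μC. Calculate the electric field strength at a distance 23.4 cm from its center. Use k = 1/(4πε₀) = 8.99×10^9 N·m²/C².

|E| ≈ 2.26×10^6 V/m

Use a concentric Gaussian sphere at r = 23.4 cm (r < R).
For a uniform sphere the enclosed fraction is (r/R)³, so Q_enc = (-31.7 μC)(0.234/0.309)³ = -1.377×10^-5 C.
Applying ∮E·dA = Q_enc/ε₀ with Φ = E(4πr²):
E = k|Q_enc|/r² = (8.99×10^9)(1.377×10^-5)/(0.234)² = 2.26×10^6 N/C.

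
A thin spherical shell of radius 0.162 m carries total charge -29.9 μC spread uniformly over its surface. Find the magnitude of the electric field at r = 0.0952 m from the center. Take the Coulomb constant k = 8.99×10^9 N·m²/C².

Symmetry ⇒ E = E(r) r̂. Gaussian sphere of radius r = 0.0952 m (inside the shell, r < 0.162 m).
All the charge is outside the Gaussian surface: Q_enc = 0, hence E = 0 everywhere inside the shell.

E = 0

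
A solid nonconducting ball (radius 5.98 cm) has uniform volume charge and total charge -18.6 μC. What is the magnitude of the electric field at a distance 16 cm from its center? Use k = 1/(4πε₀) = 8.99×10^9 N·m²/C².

Use a concentric Gaussian sphere at r = 16 cm (r > R, so the entire charge is enclosed).
Q_enc = -18.6 μC = -1.86e-5 C.
By Gauss's law, ∮E·dA = E·4πr² = Q_enc/ε₀.
E = k|Q_enc|/r² = (8.99×10^9)(1.86e-5)/(0.16)² = 6.53×10^6 N/C.

E = 6.53×10^6 N/C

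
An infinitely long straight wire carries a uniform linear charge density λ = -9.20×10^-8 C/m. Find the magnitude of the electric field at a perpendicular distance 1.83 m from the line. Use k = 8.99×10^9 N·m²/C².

|E| = 904 N/C

Choose a coaxial cylinder of radius r = 1.83 m (arbitrary length L) as the Gaussian surface.
Q_enc = λL, so λ_enc = -9.20×10^-8 C/m.
By Gauss's law (flux through the curved wall only), E·2πrL = λ_enc L/ε₀.
E = 2k|λ_enc|/r = 2(8.99×10^9)(9.20e-8)/(1.83) = 904 N/C.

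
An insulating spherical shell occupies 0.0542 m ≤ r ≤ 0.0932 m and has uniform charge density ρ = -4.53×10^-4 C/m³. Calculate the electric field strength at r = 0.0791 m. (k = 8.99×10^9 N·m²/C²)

Use a concentric Gaussian sphere at r = 0.0791 m (within the shell material, 0.0542 m < r < 0.0932 m).
Only the shell between 0.0542 m and r is enclosed: Q_enc = ρ·(4π/3)(r³ − a³) = (-4.53×10^-4)·(4π/3)·((0.0791)³ − (0.0542)³) = -6.37×10^-7 C.
Applying ∮E·dA = Q_enc/ε₀ with Φ = E(4πr²):
E = k|Q_enc|/r² = (8.99×10^9)(6.37×10^-7)/(0.0791)² = 9.15×10^5 N/C.

9.15e5 N/C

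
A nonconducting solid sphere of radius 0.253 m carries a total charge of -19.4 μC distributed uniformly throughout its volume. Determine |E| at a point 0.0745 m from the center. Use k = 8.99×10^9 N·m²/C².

Symmetry ⇒ E = E(r) r̂. Gaussian sphere of radius r = 0.0745 m (r < R).
Only the charge within r is enclosed: Q_enc = Q·(r/R)³ = (-19.4 μC)·(0.0745 m/0.253 m)³ = -4.953×10^-7 C.
By Gauss's law, ∮E·dA = E·4πr² = Q_enc/ε₀.
E = k|Q_enc|/r² = (8.99×10^9)(4.953×10^-7)/(0.0745)² = 8.02e5 N/C.

E = 8.02×10^5 N/C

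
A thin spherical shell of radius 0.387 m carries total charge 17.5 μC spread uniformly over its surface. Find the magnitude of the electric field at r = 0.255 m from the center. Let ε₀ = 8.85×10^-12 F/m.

By spherical symmetry E is radial; choose a Gaussian sphere of radius r = 0.255 m (inside the shell, r < 0.387 m).
No charge lies within this surface, so Q_enc = 0 and Gauss's law gives E·4πr² = 0 ⇒ E = 0.

E = 0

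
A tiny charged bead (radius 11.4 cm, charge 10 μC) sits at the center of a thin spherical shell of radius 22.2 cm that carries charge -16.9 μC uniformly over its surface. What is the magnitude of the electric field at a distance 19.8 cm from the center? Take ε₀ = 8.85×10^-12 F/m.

By spherical symmetry E is radial; choose a Gaussian sphere of radius r = 19.8 cm (between the bodies, 11.4 cm < r < 22.2 cm).
Only the inner charge is enclosed; the outer shell contributes nothing inside itself. Q_enc = 10 μC = 1.00×10^-5 C.
By Gauss's law, ∮E·dA = E·4πr² = Q_enc/ε₀.
E = |Q_enc|/(4πε₀r²) = (1.00×10^-5)/(4π·8.85×10^-12·(0.198)²) = 2.29e6 N/C.

E = 2.29×10^6 V/m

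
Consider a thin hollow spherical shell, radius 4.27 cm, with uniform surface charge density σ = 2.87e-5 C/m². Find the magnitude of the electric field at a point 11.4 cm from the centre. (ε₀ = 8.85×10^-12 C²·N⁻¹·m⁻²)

|E| = 4.55×10^5 N/C

Symmetry ⇒ E = E(r) r̂. Gaussian sphere of radius r = 11.4 cm (r > 4.27 cm).
The entire shell is enclosed: Q_enc = σ·4πR² = (2.87×10^-5)·4π·(0.0427)² = 6.576e-7 C.
By Gauss's law, ∮E·dA = E·4πr² = Q_enc/ε₀.
E = |Q_enc|/(4πε₀r²) = (6.576×10^-7)/(4π·8.85×10^-12·(0.114)²) = 4.55×10^5 N/C.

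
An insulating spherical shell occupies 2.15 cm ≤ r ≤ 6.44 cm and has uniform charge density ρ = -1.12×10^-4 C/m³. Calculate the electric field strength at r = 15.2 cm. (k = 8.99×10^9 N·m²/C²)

Take a concentric spherical Gaussian surface of radius r = 15.2 cm (r > 6.44 cm, enclosing the whole shell).
Q_enc = ρ·(4π/3)(b³ − a³) = (-1.12×10^-4)·(4π/3)·((0.0644)³ − (0.0215)³) = -1.206×10^-7 C.
Gauss's law: E·4πr² = Q_enc/ε₀.
E = k|Q_enc|/r² = (8.99×10^9)(1.206e-7)/(0.152)² = 4.69×10^4 N/C.

E = 4.69e4 V/m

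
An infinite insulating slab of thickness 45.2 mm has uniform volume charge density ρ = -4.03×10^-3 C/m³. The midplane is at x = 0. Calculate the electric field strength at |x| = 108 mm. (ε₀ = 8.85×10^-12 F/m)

|E| = 1.03×10^7 N/C

The point |x| = 108 mm lies outside the slab (half-thickness 0.0226 m). A symmetric pillbox spanning the full slab encloses Q_enc = ρ·d·A.
Flux = 2EA ⇒ E = |ρ|d/(2ε₀), independent of distance outside.
E = (4.03×10^-3)(0.0452)/(2·8.85×10^-12) = 1.03e7 N/C.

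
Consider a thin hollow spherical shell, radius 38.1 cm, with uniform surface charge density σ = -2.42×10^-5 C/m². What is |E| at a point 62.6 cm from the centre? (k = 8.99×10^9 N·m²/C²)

Symmetry ⇒ E = E(r) r̂. Gaussian sphere of radius r = 62.6 cm (r > 38.1 cm).
The entire shell is enclosed: Q_enc = σ·4πR² = (-2.42e-5)·4π·(0.381)² = -4.414×10^-5 C.
Applying ∮E·dA = Q_enc/ε₀ with Φ = E(4πr²):
E = k|Q_enc|/r² = (8.99×10^9)(4.414e-5)/(0.626)² = 1.01×10^6 N/C.

|E| ≈ 1.01×10^6 N/C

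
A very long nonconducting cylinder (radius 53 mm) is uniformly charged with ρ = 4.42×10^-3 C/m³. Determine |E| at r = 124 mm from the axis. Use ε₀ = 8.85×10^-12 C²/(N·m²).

5.66e6 V/m

By cylindrical symmetry E is radial; use a coaxial Gaussian cylinder of radius 124 mm and length L (r > 53 mm, full cross-section enclosed).
λ_enc = ρ·πR² = (4.42×10^-3)π(0.053)² = 3.901×10^-5 C/m.
By Gauss's law (flux through the curved wall only), E·2πrL = λ_enc L/ε₀.
E = |λ_enc|/(2πε₀r) = (3.901×10^-5)/(2π·8.85×10^-12·0.124) = 5.66×10^6 N/C.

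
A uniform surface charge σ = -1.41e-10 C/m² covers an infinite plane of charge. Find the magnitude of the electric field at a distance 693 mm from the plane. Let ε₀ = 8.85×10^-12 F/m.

The symmetry is planar: E is normal to the sheet and the same magnitude on both sides. Take a pillbox straddling the sheet with end-cap area A.
Flux Φ = 2EA and Q_enc = σA, so 2EA = σA/ε₀ ⇒ E = |σ|/(2ε₀), independent of distance.
E = |σ|/(2ε₀) = (1.41×10^-10)/(2·8.85×10^-12) = 7.97 N/C.

E ≈ 7.97 N/C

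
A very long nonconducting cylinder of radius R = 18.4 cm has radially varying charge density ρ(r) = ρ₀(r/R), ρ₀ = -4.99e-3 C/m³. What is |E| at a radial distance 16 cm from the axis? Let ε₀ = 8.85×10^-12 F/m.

E ≈ 2.61e7 N/C

Choose a coaxial cylinder of radius r = 16 cm (arbitrary length L) as the Gaussian surface (r < R).
λ_enc = ∫₀^r ρ(r')·2πr' dr' = (2πρ₀/R)·r^3/3 = -2.326×10^-4 C/m.
Applying ∮E·dA = Q_enc/ε₀ with the end caps contributing no flux:
E = |λ_enc|/(2πε₀r) = (2.326e-4)/(2π·8.85×10^-12·0.16) = 2.61e7 N/C.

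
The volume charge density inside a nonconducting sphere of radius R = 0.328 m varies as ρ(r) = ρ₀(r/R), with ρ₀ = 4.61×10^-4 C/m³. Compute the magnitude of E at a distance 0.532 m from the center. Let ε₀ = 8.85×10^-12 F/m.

Use a concentric Gaussian sphere at r = 0.532 m (r > R, all charge enclosed).
Q_enc = 4π ∫₀^R ρ₀(r'/R)^1 r'² dr' = 4πρ₀R³/4 = 5.111e-5 C.
Since E is radial and uniform over the Gaussian sphere, Φ = E·4πr² = Q_enc/ε₀.
E = |Q_enc|/(4πε₀r²) = (5.111×10^-5)/(4π·8.85×10^-12·(0.532)²) = 1.62e6 N/C.

E ≈ 1.62×10^6 N/C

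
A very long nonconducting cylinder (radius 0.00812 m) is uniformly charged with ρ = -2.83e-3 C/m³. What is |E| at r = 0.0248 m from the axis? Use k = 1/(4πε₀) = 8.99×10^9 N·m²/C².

E ≈ 4.25e5 V/m

Choose a coaxial cylinder of radius r = 0.0248 m (arbitrary length L) as the Gaussian surface (r > 0.00812 m, full cross-section enclosed).
λ_enc = ρ·πR² = (-2.83×10^-3)π(0.00812)² = -5.862×10^-7 C/m.
Gauss's law: E·2πrL = λ_enc L/ε₀.
E = 2k|λ_enc|/r = 2(8.99×10^9)(5.862×10^-7)/(0.0248) = 4.25×10^5 N/C.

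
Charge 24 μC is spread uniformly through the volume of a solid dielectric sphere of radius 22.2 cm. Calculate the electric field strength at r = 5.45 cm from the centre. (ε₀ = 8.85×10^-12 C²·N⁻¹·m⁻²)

|E| = 1.07×10^6 N/C

Use a concentric Gaussian sphere at r = 5.45 cm (r < R).
Only the charge within r is enclosed: Q_enc = Q·(r/R)³ = (24 μC)·(5.45 cm/22.2 cm)³ = 3.551×10^-7 C.
Applying ∮E·dA = Q_enc/ε₀ with Φ = E(4πr²):
E = |Q_enc|/(4πε₀r²) = (3.551×10^-7)/(4π·8.85×10^-12·(0.0545)²) = 1.07×10^6 N/C.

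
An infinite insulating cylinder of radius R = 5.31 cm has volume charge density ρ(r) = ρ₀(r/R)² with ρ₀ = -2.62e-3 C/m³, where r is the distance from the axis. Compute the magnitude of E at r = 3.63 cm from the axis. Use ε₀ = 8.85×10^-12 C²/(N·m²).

Take a coaxial cylindrical Gaussian surface of radius r = 3.63 cm and length L (r < R).
Integrating ρ over the cross-section to radius r: λ_enc = (2πρ₀/R²) ∫₀^r r'^3 dr' = 2πρ₀ r^4/(4·R²) = -2.534×10^-6 C/m.
Since E is radial and uniform over the curved surface, Φ = E·2πrL = Q_enc/ε₀ = λ_enc L/ε₀.
E = |λ_enc|/(2πε₀r) = (2.534×10^-6)/(2π·8.85×10^-12·0.0363) = 1.26×10^6 N/C.

|E| ≈ 1.26e6 N/C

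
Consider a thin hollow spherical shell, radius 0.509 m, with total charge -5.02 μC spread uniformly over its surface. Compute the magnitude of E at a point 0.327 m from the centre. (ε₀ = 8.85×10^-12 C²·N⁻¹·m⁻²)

|E| = 0 V/m

Take a concentric spherical Gaussian surface of radius r = 0.327 m (inside the shell, r < 0.509 m).
All the charge is outside the Gaussian surface: Q_enc = 0, hence E = 0 everywhere inside the shell.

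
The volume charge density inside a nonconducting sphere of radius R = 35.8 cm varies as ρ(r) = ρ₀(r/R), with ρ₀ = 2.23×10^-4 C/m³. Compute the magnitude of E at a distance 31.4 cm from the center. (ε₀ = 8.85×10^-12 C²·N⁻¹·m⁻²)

Symmetry ⇒ E = E(r) r̂. Gaussian sphere of radius r = 31.4 cm (r < R).
Q_enc = ∫₀^r ρ(r')·4πr'² dr' = (4πρ₀/R) ∫₀^r r'^3 dr' = 4πρ₀ r^4/(4·R) = 1.902×10^-5 C.
Since E is radial and uniform over the Gaussian sphere, Φ = E·4πr² = Q_enc/ε₀.
E = |Q_enc|/(4πε₀r²) = (1.902×10^-5)/(4π·8.85×10^-12·(0.314)²) = 1.73e6 N/C.

E ≈ 1.73×10^6 N/C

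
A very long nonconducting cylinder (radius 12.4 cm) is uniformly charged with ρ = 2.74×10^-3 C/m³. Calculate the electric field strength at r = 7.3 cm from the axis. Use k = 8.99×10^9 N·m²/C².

Coaxial Gaussian cylinder, radius r = 7.3 cm, length L (r < R).
Enclosed charge per unit length: λ_enc = ρ·πr² = (2.74×10^-3)π(0.073)² = 4.587×10^-5 C/m.
By Gauss's law (flux through the curved wall only), E·2πrL = λ_enc L/ε₀.
E = 2k|λ_enc|/r = 2(8.99×10^9)(4.587×10^-5)/(0.073) = 1.13×10^7 N/C.

|E| ≈ 1.13e7 V/m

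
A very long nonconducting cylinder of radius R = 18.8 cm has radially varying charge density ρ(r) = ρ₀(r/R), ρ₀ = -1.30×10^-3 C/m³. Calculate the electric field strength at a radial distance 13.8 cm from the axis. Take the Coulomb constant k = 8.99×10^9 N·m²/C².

Take a coaxial cylindrical Gaussian surface of radius r = 13.8 cm and length L (r < R).
Integrating ρ over the cross-section to radius r: λ_enc = (2πρ₀/R) ∫₀^r r'^2 dr' = 2πρ₀ r^3/(3·R) = -3.806×10^-5 C/m.
Gauss's law: E·2πrL = λ_enc L/ε₀.
E = 2k|λ_enc|/r = 2(8.99×10^9)(3.806×10^-5)/(0.138) = 4.96×10^6 N/C.

E ≈ 4.96×10^6 V/m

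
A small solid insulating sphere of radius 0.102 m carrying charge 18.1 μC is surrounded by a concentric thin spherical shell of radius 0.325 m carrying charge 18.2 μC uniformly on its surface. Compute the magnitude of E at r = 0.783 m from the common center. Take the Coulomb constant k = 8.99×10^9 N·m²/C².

By spherical symmetry E is radial; choose a Gaussian sphere of radius r = 0.783 m (r > 0.325 m, enclosing both).
Q_enc = (18.1 μC) + (18.2 μC) = 3.63×10^-5 C.
Applying ∮E·dA = Q_enc/ε₀ with Φ = E(4πr²):
E = k|Q_enc|/r² = (8.99×10^9)(3.63×10^-5)/(0.783)² = 5.32e5 N/C.

|E| ≈ 5.32e5 N/C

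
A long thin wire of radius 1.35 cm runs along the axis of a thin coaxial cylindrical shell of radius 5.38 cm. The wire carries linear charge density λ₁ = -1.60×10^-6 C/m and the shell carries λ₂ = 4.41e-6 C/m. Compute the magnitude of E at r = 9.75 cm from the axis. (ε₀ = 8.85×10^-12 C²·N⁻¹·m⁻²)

Take a coaxial cylindrical Gaussian surface of radius r = 9.75 cm and length L (r > 5.38 cm, enclosing both).
λ_enc = λ₁ + λ₂ = (-1.60e-6) + (4.41e-6) = 2.81×10^-6 C/m.
Gauss's law: E·2πrL = λ_enc L/ε₀.
E = |λ_enc|/(2πε₀r) = (2.81e-6)/(2π·8.85×10^-12·0.0975) = 5.18e5 N/C.

|E| ≈ 5.18×10^5 N/C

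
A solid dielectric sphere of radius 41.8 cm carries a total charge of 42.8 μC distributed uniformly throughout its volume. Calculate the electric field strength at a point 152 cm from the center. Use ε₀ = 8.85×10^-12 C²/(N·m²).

Take a concentric spherical Gaussian surface of radius r = 152 cm (r > R, so the entire charge is enclosed).
Q_enc = 42.8 μC = 4.28e-5 C.
Gauss's law: E·4πr² = Q_enc/ε₀.
E = |Q_enc|/(4πε₀r²) = (4.28×10^-5)/(4π·8.85×10^-12·(1.52)²) = 1.67e5 N/C.

E = 1.67×10^5 N/C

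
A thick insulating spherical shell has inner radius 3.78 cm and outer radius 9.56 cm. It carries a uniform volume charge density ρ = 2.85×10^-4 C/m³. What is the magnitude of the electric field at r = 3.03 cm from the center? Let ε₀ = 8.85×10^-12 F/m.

By spherical symmetry E is radial; choose a Gaussian sphere of radius r = 3.03 cm (r < 3.78 cm, inside the empty cavity).
Q_enc = 0 (all charge lies at larger r); Gauss's law gives E = 0.

E = 0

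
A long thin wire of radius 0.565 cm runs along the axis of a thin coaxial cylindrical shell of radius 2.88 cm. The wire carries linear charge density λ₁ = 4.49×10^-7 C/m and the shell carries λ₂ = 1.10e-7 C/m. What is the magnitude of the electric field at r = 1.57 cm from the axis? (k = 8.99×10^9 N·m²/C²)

Coaxial Gaussian cylinder, radius r = 1.57 cm, length L (between the conductors, 0.565 cm < r < 2.88 cm).
The shell at 2.88 cm lies outside the Gaussian surface, so λ_enc = λ₁ = 4.49×10^-7 C/m.
By Gauss's law (flux through the curved wall only), E·2πrL = λ_enc L/ε₀.
E = 2k|λ_enc|/r = 2(8.99×10^9)(4.49×10^-7)/(0.0157) = 5.14e5 N/C.

|E| = 5.14×10^5 V/m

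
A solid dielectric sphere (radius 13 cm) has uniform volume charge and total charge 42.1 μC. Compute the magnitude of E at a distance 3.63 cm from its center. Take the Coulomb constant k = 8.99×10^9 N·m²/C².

Symmetry ⇒ E = E(r) r̂. Gaussian sphere of radius r = 3.63 cm (r < R).
Only the charge within r is enclosed: Q_enc = Q·(r/R)³ = (42.1 μC)·(3.63 cm/13 cm)³ = 9.166×10^-7 C.
By Gauss's law, ∮E·dA = E·4πr² = Q_enc/ε₀.
E = k|Q_enc|/r² = (8.99×10^9)(9.166×10^-7)/(0.0363)² = 6.25×10^6 N/C.

|E| ≈ 6.25×10^6 V/m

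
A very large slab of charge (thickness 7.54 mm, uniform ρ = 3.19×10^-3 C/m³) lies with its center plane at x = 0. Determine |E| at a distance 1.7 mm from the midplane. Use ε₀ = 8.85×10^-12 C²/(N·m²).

E = 6.13e5 N/C

By symmetry E is perpendicular to the slab. A Gaussian pillbox from −1.7 mm to +1.7 mm (face area A) lies entirely within the slab.
Q_enc = ρ·(2x)·A and flux = 2EA, so 2EA = 2ρxA/ε₀ ⇒ E = |ρ|x/ε₀.
E = (3.19×10^-3)(0.0017)/(8.85×10^-12) = 6.13e5 N/C.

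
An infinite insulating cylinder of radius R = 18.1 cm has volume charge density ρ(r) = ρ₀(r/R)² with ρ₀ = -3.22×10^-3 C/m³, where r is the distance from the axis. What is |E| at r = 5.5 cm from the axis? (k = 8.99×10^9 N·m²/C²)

Take a coaxial cylindrical Gaussian surface of radius r = 5.5 cm and length L (r < R).
λ_enc = ∫₀^r ρ(r')·2πr' dr' = (2πρ₀/R²)·r^4/4 = -1.413e-6 C/m.
By Gauss's law (flux through the curved wall only), E·2πrL = λ_enc L/ε₀.
E = 2k|λ_enc|/r = 2(8.99×10^9)(1.413e-6)/(0.055) = 4.62e5 N/C.

|E| = 4.62e5 N/C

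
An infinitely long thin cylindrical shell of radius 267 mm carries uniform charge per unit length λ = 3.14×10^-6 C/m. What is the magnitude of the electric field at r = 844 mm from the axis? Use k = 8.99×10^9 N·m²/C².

E = 6.69e4 V/m

By cylindrical symmetry E is radial; use a coaxial Gaussian cylinder of radius 844 mm and length L (r > 267 mm).
The full line charge is enclosed: λ_enc = 3.14×10^-6 C/m.
By Gauss's law (flux through the curved wall only), E·2πrL = λ_enc L/ε₀.
E = 2k|λ_enc|/r = 2(8.99×10^9)(3.14×10^-6)/(0.844) = 6.69e4 N/C.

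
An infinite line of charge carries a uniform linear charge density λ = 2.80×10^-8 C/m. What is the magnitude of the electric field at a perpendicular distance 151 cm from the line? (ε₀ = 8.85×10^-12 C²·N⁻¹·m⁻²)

|E| ≈ 333 N/C

By cylindrical symmetry E is radial; use a coaxial Gaussian cylinder of radius 151 cm and length L.
Q_enc = λL, so λ_enc = 2.80e-8 C/m.
By Gauss's law (flux through the curved wall only), E·2πrL = λ_enc L/ε₀.
E = |λ_enc|/(2πε₀r) = (2.80×10^-8)/(2π·8.85×10^-12·1.51) = 333 N/C.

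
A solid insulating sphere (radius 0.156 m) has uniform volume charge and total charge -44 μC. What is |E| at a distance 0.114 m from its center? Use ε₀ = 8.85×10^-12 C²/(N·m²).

Take a concentric spherical Gaussian surface of radius r = 0.114 m (r < R).
For a uniform sphere the enclosed fraction is (r/R)³, so Q_enc = (-44 μC)(0.114/0.156)³ = -1.717×10^-5 C.
By Gauss's law, ∮E·dA = E·4πr² = Q_enc/ε₀.
E = |Q_enc|/(4πε₀r²) = (1.717×10^-5)/(4π·8.85×10^-12·(0.114)²) = 1.19×10^7 N/C.

1.19e7 V/m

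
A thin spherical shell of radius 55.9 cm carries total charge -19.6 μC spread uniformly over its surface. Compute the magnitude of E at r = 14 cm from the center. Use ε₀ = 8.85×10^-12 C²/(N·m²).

E = 0

Take a concentric spherical Gaussian surface of radius r = 14 cm (inside the shell, r < 55.9 cm).
No charge lies within this surface, so Q_enc = 0 and Gauss's law gives E·4πr² = 0 ⇒ E = 0.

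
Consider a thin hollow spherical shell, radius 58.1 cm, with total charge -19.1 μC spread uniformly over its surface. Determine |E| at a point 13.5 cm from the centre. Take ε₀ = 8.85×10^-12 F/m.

By spherical symmetry E is radial; choose a Gaussian sphere of radius r = 13.5 cm (inside the shell, r < 58.1 cm).
No charge lies within this surface, so Q_enc = 0 and Gauss's law gives E·4πr² = 0 ⇒ E = 0.

E = 0 (no enclosed charge)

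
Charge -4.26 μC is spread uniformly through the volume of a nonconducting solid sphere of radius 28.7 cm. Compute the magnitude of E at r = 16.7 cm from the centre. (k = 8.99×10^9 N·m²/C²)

|E| = 2.71e5 V/m

Take a concentric spherical Gaussian surface of radius r = 16.7 cm (r < R).
For a uniform sphere the enclosed fraction is (r/R)³, so Q_enc = (-4.26 μC)(0.167/0.287)³ = -8.393×10^-7 C.
Since E is radial and uniform over the Gaussian sphere, Φ = E·4πr² = Q_enc/ε₀.
E = k|Q_enc|/r² = (8.99×10^9)(8.393×10^-7)/(0.167)² = 2.71e5 N/C.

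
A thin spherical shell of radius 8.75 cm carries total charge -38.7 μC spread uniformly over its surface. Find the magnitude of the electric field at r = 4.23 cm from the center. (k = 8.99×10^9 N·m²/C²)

Symmetry ⇒ E = E(r) r̂. Gaussian sphere of radius r = 4.23 cm (inside the shell, r < 8.75 cm).
All the charge is outside the Gaussian surface: Q_enc = 0, hence E = 0 everywhere inside the shell.

E = 0 (no enclosed charge)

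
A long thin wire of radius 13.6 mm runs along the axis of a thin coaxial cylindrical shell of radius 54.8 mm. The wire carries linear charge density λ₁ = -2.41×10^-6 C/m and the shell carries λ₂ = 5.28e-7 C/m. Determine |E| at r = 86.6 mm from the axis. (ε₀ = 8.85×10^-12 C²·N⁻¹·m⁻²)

Coaxial Gaussian cylinder, radius r = 86.6 mm, length L (r > 54.8 mm, enclosing both).
λ_enc = λ₁ + λ₂ = (-2.41×10^-6) + (5.28e-7) = -1.882×10^-6 C/m.
By Gauss's law (flux through the curved wall only), E·2πrL = λ_enc L/ε₀.
E = |λ_enc|/(2πε₀r) = (1.882×10^-6)/(2π·8.85×10^-12·0.0866) = 3.91e5 N/C.

|E| ≈ 3.91e5 N/C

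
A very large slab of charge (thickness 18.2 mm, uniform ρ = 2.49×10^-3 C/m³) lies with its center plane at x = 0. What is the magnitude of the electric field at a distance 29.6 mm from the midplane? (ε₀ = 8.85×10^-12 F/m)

2.56×10^6 V/m

The point |x| = 29.6 mm lies outside the slab (half-thickness 0.0091 m). A symmetric pillbox spanning the full slab encloses Q_enc = ρ·d·A.
Flux = 2EA ⇒ E = |ρ|d/(2ε₀), independent of distance outside.
E = (2.49e-3)(0.0182)/(2·8.85×10^-12) = 2.56×10^6 N/C.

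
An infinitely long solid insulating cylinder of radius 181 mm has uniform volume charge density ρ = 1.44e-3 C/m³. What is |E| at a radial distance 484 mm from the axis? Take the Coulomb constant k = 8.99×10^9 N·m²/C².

Take a coaxial cylindrical Gaussian surface of radius r = 484 mm and length L (r > 181 mm, full cross-section enclosed).
λ_enc = ρ·πR² = (1.44×10^-3)π(0.181)² = 1.482e-4 C/m.
By Gauss's law (flux through the curved wall only), E·2πrL = λ_enc L/ε₀.
E = 2k|λ_enc|/r = 2(8.99×10^9)(1.482×10^-4)/(0.484) = 5.51×10^6 N/C.

|E| = 5.51×10^6 N/C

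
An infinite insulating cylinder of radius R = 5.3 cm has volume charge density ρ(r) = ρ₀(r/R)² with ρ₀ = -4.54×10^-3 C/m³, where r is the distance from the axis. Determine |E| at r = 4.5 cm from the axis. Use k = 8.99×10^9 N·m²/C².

4.16×10^6 N/C

Take a coaxial cylindrical Gaussian surface of radius r = 4.5 cm and length L (r < R).
Integrating ρ over the cross-section to radius r: λ_enc = (2πρ₀/R²) ∫₀^r r'^3 dr' = 2πρ₀ r^4/(4·R²) = -1.041×10^-5 C/m.
Gauss's law: E·2πrL = λ_enc L/ε₀.
E = 2k|λ_enc|/r = 2(8.99×10^9)(1.041×10^-5)/(0.045) = 4.16×10^6 N/C.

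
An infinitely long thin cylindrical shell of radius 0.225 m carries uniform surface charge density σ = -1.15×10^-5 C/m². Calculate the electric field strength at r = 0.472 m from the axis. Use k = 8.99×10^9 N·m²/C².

By cylindrical symmetry E is radial; use a coaxial Gaussian cylinder of radius 0.472 m and length L (r > 0.225 m).
The whole shell is enclosed: λ_enc = σ·2πR = (-1.15×10^-5)·2π·(0.225) = -1.626×10^-5 C/m.
Applying ∮E·dA = Q_enc/ε₀ with the end caps contributing no flux:
E = 2k|λ_enc|/r = 2(8.99×10^9)(1.626e-5)/(0.472) = 6.19e5 N/C.

6.19e5 V/m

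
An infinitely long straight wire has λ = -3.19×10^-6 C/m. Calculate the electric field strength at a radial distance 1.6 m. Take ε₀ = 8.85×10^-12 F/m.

Coaxial Gaussian cylinder, radius r = 1.6 m, length L.
Q_enc = λL, so λ_enc = -3.19e-6 C/m.
Applying ∮E·dA = Q_enc/ε₀ with the end caps contributing no flux:
E = |λ_enc|/(2πε₀r) = (3.19×10^-6)/(2π·8.85×10^-12·1.6) = 3.59e4 N/C.

|E| ≈ 3.59×10^4 V/m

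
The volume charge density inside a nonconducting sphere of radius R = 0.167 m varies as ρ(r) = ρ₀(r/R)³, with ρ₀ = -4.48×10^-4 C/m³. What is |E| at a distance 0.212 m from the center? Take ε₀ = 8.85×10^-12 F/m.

E = 8.74×10^5 V/m

By spherical symmetry E is radial; choose a Gaussian sphere of radius r = 0.212 m (r > R, all charge enclosed).
Q_enc = 4π ∫₀^R ρ₀(r'/R)^3 r'² dr' = 4πρ₀R³/6 = -4.37×10^-6 C.
Gauss's law: E·4πr² = Q_enc/ε₀.
E = |Q_enc|/(4πε₀r²) = (4.37e-6)/(4π·8.85×10^-12·(0.212)²) = 8.74×10^5 N/C.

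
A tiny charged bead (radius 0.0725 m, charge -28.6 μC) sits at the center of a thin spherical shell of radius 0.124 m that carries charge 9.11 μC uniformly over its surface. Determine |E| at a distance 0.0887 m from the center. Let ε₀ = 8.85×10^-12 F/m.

E = 3.27×10^7 N/C

Take a concentric spherical Gaussian surface of radius r = 0.0887 m (between the bodies, 0.0725 m < r < 0.124 m).
Only the inner charge is enclosed; the outer shell contributes nothing inside itself. Q_enc = -28.6 μC = -2.86×10^-5 C.
Applying ∮E·dA = Q_enc/ε₀ with Φ = E(4πr²):
E = |Q_enc|/(4πε₀r²) = (2.86e-5)/(4π·8.85×10^-12·(0.0887)²) = 3.27e7 N/C.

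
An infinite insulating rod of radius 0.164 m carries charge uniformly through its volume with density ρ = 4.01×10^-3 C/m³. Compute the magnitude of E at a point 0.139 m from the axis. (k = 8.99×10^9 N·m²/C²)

Choose a coaxial cylinder of radius r = 0.139 m (arbitrary length L) as the Gaussian surface (r < R).
Charge inside radius r per length L is ρ·πr²·L, so λ_enc = ρπr² = 2.434e-4 C/m.
By Gauss's law (flux through the curved wall only), E·2πrL = λ_enc L/ε₀.
E = 2k|λ_enc|/r = 2(8.99×10^9)(2.434×10^-4)/(0.139) = 3.15×10^7 N/C.

|E| ≈ 3.15e7 N/C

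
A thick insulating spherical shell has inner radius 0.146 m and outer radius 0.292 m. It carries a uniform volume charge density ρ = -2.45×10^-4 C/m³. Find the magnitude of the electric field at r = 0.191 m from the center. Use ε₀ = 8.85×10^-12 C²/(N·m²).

E = 9.75e5 N/C

Use a concentric Gaussian sphere at r = 0.191 m (within the shell material, 0.146 m < r < 0.292 m).
Enclosed charge is the volume from a to r: Q_enc = (4π/3)ρ(r³ − a³) = -3.957×10^-6 C.
Gauss's law: E·4πr² = Q_enc/ε₀.
E = |Q_enc|/(4πε₀r²) = (3.957×10^-6)/(4π·8.85×10^-12·(0.191)²) = 9.75×10^5 N/C.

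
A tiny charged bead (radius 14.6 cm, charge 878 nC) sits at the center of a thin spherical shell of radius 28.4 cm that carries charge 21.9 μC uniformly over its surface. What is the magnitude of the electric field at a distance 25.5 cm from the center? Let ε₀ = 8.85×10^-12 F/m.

By spherical symmetry E is radial; choose a Gaussian sphere of radius r = 25.5 cm (between the bodies, 14.6 cm < r < 28.4 cm).
Only the inner charge is enclosed; the outer shell contributes nothing inside itself. Q_enc = 878 nC = 8.78e-7 C.
Gauss's law: E·4πr² = Q_enc/ε₀.
E = |Q_enc|/(4πε₀r²) = (8.78e-7)/(4π·8.85×10^-12·(0.255)²) = 1.21×10^5 N/C.

E ≈ 1.21×10^5 N/C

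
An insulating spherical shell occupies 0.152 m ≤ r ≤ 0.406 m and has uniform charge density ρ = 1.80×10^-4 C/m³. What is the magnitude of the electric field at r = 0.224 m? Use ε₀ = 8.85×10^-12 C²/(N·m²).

Use a concentric Gaussian sphere at r = 0.224 m (within the shell material, 0.152 m < r < 0.406 m).
Enclosed charge is the volume from a to r: Q_enc = (4π/3)ρ(r³ − a³) = 5.826×10^-6 C.
By Gauss's law, ∮E·dA = E·4πr² = Q_enc/ε₀.
E = |Q_enc|/(4πε₀r²) = (5.826e-6)/(4π·8.85×10^-12·(0.224)²) = 1.04×10^6 N/C.

E = 1.04×10^6 N/C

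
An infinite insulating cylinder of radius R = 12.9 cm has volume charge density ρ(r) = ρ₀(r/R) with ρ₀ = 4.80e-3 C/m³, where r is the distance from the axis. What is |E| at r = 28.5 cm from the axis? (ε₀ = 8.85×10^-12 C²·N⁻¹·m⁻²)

Coaxial Gaussian cylinder, radius r = 28.5 cm, length L (r > R, full charge per length enclosed).
λ_enc = 2π ∫₀^R ρ₀(r'/R)^1 r' dr' = 2πρ₀R²/3 = 1.673e-4 C/m.
Applying ∮E·dA = Q_enc/ε₀ with the end caps contributing no flux:
E = |λ_enc|/(2πε₀r) = (1.673×10^-4)/(2π·8.85×10^-12·0.285) = 1.06×10^7 N/C.

|E| ≈ 1.06×10^7 N/C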